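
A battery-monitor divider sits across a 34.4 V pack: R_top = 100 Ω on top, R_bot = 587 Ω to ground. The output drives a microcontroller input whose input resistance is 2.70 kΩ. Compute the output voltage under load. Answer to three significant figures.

The load sits in parallel with R_bot: R_bot‖R_L = (587 × 2700) / (587 + 2700) = 482.2 Ω.
V_out = 34.4 × 482.2 / (100 + 482.2) = 34.4 × 482.2/582.2 = 28.5 V.

V_out ≈ 28.5 V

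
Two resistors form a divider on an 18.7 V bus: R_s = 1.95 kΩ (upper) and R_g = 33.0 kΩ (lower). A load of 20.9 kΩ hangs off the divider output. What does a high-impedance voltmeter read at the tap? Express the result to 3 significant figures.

The load sits in parallel with R_g: R_g‖R_L = (33.0 × 20.9) / (33.0 + 20.9) = 12.80 kΩ.
V_out = 18.7 × 12.80 / (1.95 + 12.80) = 18.7 × 12.80/14.75 = 16.2 V.

V_out ≈ 16.2 V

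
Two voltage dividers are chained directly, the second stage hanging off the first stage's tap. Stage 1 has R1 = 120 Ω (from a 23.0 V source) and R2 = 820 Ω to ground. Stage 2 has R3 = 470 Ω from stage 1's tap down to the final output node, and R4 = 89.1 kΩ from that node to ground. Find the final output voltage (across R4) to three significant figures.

V_out ≈ 19.9 V

Stage 2 presents R3+R4 = 89570 Ω as a load on stage 1's tap.
Stage 1's lower leg becomes R2‖(R3+R4) = 812.6 Ω, so V_mid = 23.0 × 812.6/932.6 = 20.04 V.
Stage 2 is itself unloaded: V_out = V_mid × R4/(R3+R4) = 20.04 × 89100/89570 = 19.9 V.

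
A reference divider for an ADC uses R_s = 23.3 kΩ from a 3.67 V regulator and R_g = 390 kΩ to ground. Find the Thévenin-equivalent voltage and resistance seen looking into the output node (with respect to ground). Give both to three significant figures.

V_th is the open-circuit tap voltage: 3.67 × 390/(23.3 + 390) = 3.46 V.
With the supply zeroed, R_s and R_g appear in parallel from the tap: R_th = R_s‖R_g = (23.3 × 390)/413.3 = 22.0 kΩ.

V_th = 3.46 V, R_th = 22.0 kΩ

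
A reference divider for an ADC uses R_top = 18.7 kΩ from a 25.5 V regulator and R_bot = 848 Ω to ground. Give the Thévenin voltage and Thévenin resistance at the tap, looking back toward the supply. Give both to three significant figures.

V_th is the open-circuit tap voltage: 25.5 × 848/(18700 + 848) = 1.11 V.
With the supply zeroed, R_top and R_bot appear in parallel from the tap: R_th = R_top‖R_bot = (18700 × 848)/19550 = 811 Ω.

V_th = 1.11 V, R_th = 811 Ω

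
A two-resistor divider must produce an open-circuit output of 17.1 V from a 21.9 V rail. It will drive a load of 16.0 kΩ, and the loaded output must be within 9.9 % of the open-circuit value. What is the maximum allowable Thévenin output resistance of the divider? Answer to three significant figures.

R_th ≤ 1.76 kΩ

Loading drop = R_th/(R_th + R_L) ≤ 0.0990, so R_th ≤ R_L · ε/(1−ε) = 16.0 kΩ × 0.0990/0.9010 = 1.76 kΩ.
(Any R1, R2 with R2/(R1+R2) = 0.781 and R1‖R2 ≤ 1.76 kΩ will meet the spec.)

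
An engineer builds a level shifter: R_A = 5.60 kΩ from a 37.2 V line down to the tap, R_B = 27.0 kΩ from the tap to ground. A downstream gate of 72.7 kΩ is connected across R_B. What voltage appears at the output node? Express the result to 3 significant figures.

The load sits in parallel with R_B: R_B‖R_L = (27.0 × 72.7) / (27.0 + 72.7) = 19.69 kΩ.
V_out = 37.2 × 19.69 / (5.60 + 19.69) = 37.2 × 19.69/25.29 = 29.0 V.

V_out ≈ 29.0 V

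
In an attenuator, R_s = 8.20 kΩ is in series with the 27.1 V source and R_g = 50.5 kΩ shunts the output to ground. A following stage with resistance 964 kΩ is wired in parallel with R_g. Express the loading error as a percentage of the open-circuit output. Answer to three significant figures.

The divider's output (Thévenin) resistance is R_s‖R_g = 7.055 kΩ.
Fractional drop under load = R_th/(R_th + R_L) = 7.055 / (7.055 + 964) = 0.007265.
So the output falls by 0.726 %.

0.726 %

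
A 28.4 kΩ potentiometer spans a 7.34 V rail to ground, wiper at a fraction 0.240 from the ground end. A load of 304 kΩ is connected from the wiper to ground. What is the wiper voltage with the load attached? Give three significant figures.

V ≈ 1.73 V

The wiper splits the pot into (1−α)R = 21.58 kΩ above and αR = 6.816 kΩ below.
Lower section ‖ load = 6.667 kΩ.
V_wiper = 7.34 × 6.667/(21.58 + 6.667) = 1.73 V.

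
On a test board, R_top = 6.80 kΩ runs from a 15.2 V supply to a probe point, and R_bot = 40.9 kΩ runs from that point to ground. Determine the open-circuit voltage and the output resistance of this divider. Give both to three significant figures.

V_th is the open-circuit tap voltage: 15.2 × 40.9/(6.80 + 40.9) = 13.0 V.
With the supply zeroed, R_top and R_bot appear in parallel from the tap: R_th = R_top‖R_bot = (6.80 × 40.9)/47.70 = 5.83 kΩ.

V_th = 13.0 V, R_th = 5.83 kΩ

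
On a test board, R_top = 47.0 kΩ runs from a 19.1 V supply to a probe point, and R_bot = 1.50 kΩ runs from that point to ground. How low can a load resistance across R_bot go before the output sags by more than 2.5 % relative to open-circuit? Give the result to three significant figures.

R_L(min) ≈ 56.7 kΩ

Output resistance R_th = R_top‖R_bot = (47.0 × 1.50)/48.50 = 1.454 kΩ.
The fractional drop is R_th/(R_th + R_L); requiring this ≤ 0.0250 gives R_L ≥ R_th(1/0.0250 − 1) = 1.454 × 39.00 = 56.7 kΩ.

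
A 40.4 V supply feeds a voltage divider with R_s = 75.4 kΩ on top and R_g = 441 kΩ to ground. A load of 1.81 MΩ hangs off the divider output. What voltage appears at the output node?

The load sits in parallel with R_g: R_g‖R_L = (441 × 1810) / (441 + 1810) = 354.6 kΩ.
V_out = 40.4 × 354.6 / (75.4 + 354.6) = 40.4 × 354.6/430.0 = 33.3 V.
(Unloaded it would have been 34.5 V.)

V_out ≈ 33.3 V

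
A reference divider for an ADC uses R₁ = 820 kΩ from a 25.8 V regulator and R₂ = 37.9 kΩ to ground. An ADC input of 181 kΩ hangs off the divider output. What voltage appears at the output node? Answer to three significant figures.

The load sits in parallel with R₂: R₂‖R_L = (37.9 × 181) / (37.9 + 181) = 31.34 kΩ.
V_out = 25.8 × 31.34 / (820 + 31.34) = 25.8 × 31.34/851.3 = 0.950 V.

V_out ≈ 0.950 V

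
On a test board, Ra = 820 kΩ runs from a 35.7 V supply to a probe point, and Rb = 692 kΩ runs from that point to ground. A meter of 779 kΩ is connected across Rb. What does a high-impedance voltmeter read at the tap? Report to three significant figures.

The load sits in parallel with Rb: Rb‖R_L = (692 × 779) / (692 + 779) = 366.5 kΩ.
V_out = 35.7 × 366.5 / (820 + 366.5) = 35.7 × 366.5/1186 = 11.0 V.

V_out ≈ 11.0 V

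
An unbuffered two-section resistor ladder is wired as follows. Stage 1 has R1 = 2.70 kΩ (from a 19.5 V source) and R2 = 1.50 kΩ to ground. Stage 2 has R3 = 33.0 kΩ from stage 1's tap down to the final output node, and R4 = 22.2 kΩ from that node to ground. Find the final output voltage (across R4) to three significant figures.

Stage 2 presents R3+R4 = 55.20 kΩ as a load on stage 1's tap.
Stage 1's lower leg becomes R2‖(R3+R4) = 1.460 kΩ, so V_mid = 19.5 × 1.460/4.160 = 6.845 V.
Stage 2 is itself unloaded: V_out = V_mid × R4/(R3+R4) = 6.845 × 22.2/55.20 = 2.75 V.

V_out ≈ 2.75 V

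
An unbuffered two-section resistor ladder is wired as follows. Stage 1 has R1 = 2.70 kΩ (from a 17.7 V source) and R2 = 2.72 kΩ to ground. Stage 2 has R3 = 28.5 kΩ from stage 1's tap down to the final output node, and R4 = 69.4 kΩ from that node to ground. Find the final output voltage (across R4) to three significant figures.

Stage 2 presents R3+R4 = 97.90 kΩ as a load on stage 1's tap.
Stage 1's lower leg becomes R2‖(R3+R4) = 2.646 kΩ, so V_mid = 17.7 × 2.646/5.346 = 8.761 V.
Stage 2 is itself unloaded: V_out = V_mid × R4/(R3+R4) = 8.761 × 69.4/97.90 = 6.21 V.

V_out ≈ 6.21 V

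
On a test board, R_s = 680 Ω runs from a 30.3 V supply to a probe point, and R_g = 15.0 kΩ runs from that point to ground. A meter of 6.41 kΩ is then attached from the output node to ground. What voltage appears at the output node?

The load sits in parallel with R_g: R_g‖R_L = (15000 × 6410) / (15000 + 6410) = 4491 Ω.
V_out = 30.3 × 4491 / (680 + 4491) = 30.3 × 4491/5171 = 26.3 V.
(Unloaded it would have been 29.0 V.)

V_out ≈ 26.3 V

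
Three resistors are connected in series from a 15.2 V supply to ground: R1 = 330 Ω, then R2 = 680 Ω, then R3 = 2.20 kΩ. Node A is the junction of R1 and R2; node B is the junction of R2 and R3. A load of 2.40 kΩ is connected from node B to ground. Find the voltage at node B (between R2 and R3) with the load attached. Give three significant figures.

At node B, R3 is in parallel with the load: R3‖R_L = 1148 Ω.
Below node A the resistance is R2 + (R3‖R_L) = 1828 Ω, so V_A = 15.2 × 1828/2158 = 12.88 V.
Then V_B = V_A × (R3‖R_L)/(R2 + R3‖R_L) = 12.88 × 1148/1828 = 8.09 V.

V ≈ 8.09 V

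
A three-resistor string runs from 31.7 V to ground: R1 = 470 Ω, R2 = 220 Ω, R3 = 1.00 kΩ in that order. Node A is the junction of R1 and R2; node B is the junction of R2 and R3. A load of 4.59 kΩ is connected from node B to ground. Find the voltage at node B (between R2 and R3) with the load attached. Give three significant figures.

At node B, R3 is in parallel with the load: R3‖R_L = 821.1 Ω.
Below node A the resistance is R2 + (R3‖R_L) = 1041 Ω, so V_A = 31.7 × 1041/1511 = 21.84 V.
Then V_B = V_A × (R3‖R_L)/(R2 + R3‖R_L) = 21.84 × 821.1/1041 = 17.2 V.

V ≈ 17.2 V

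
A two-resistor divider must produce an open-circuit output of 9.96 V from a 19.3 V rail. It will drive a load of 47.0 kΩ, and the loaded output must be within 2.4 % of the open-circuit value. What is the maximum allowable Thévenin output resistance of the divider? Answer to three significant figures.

R_th ≤ 1.16 kΩ

Loading drop = R_th/(R_th + R_L) ≤ 0.0240, so R_th ≤ R_L · ε/(1−ε) = 47.0 kΩ × 0.0240/0.9760 = 1.16 kΩ.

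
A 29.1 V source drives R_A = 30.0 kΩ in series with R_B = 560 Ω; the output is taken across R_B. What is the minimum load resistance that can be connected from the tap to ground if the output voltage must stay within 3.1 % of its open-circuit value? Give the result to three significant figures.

R_L(min) ≈ 17.2 kΩ

Output resistance R_th = R_A‖R_B = (30000 × 560)/30560 = 549.7 Ω.
The fractional drop is R_th/(R_th + R_L); requiring this ≤ 0.0310 gives R_L ≥ R_th(1/0.0310 − 1) = 549.7 × 31.26 = 17.2 kΩ.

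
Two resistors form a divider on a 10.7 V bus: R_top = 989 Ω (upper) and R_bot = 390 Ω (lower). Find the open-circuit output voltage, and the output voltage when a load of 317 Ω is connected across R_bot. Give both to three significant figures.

Open-circuit: V = 10.7 × 390/(989 + 390) = 3.03 V.
With the load, R_bot becomes R_bot‖R_L = 174.9 Ω, so V = 10.7 × 174.9/1164 = 1.61 V.

Unloaded: 3.03 V; loaded: 1.61 V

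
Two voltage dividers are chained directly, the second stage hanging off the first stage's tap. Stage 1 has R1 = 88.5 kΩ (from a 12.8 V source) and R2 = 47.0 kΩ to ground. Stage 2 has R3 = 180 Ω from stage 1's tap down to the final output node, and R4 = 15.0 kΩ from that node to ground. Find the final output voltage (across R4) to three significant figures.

Stage 2 presents R3+R4 = 15180 Ω as a load on stage 1's tap.
Stage 1's lower leg becomes R2‖(R3+R4) = 11470 Ω, so V_mid = 12.8 × 11470/99970 = 1.469 V.
Stage 2 is itself unloaded: V_out = V_mid × R4/(R3+R4) = 1.469 × 15000/15180 = 1.45 V.

V_out ≈ 1.45 V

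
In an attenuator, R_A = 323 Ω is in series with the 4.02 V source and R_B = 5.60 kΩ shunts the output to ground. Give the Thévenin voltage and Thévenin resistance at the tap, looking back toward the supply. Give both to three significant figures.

V_th = 3.80 V, R_th = 305 Ω

V_th is the open-circuit tap voltage: 4.02 × 5600/(323 + 5600) = 3.80 V.
With the supply zeroed, R_A and R_B appear in parallel from the tap: R_th = R_A‖R_B = (323 × 5600)/5923 = 305 Ω.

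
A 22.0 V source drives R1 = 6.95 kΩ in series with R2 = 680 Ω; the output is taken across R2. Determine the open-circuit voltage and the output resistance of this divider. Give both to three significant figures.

V_th = 1.96 V, R_th = 619 Ω

V_th is the open-circuit tap voltage: 22.0 × 680/(6950 + 680) = 1.96 V.
With the supply zeroed, R1 and R2 appear in parallel from the tap: R_th = R1‖R2 = (6950 × 680)/7630 = 619 Ω.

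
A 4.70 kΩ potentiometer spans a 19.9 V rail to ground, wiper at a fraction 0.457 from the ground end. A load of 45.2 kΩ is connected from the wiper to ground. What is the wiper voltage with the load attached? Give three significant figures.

V ≈ 8.87 V

The wiper splits the pot into (1−α)R = 2.552 kΩ above and αR = 2.148 kΩ below.
Lower section ‖ load = 2.050 kΩ.
V_wiper = 19.9 × 2.050/(2.552 + 2.050) = 8.87 V.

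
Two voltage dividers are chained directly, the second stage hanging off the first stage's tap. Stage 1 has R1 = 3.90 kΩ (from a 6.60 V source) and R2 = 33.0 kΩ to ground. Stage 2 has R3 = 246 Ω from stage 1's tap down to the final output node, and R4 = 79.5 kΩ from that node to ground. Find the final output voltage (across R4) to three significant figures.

V_out ≈ 5.64 V

Stage 2 presents R3+R4 = 79750 Ω as a load on stage 1's tap.
Stage 1's lower leg becomes R2‖(R3+R4) = 23340 Ω, so V_mid = 6.60 × 23340/27240 = 5.655 V.
Stage 2 is itself unloaded: V_out = V_mid × R4/(R3+R4) = 5.655 × 79500/79750 = 5.64 V.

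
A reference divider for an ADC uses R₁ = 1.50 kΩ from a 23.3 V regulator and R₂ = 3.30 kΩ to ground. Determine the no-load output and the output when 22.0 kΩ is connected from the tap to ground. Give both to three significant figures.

Unloaded: 16.0 V; loaded: 15.3 V

Open-circuit: V = 23.3 × 3.30/(1.50 + 3.30) = 16.0 V.
With the load, R₂ becomes R₂‖R_L = 2.870 kΩ, so V = 23.3 × 2.870/4.370 = 15.3 V.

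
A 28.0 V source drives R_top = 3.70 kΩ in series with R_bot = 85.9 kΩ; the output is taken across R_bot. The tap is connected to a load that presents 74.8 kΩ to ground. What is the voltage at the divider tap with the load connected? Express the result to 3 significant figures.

The load sits in parallel with R_bot: R_bot‖R_L = (85.9 × 74.8) / (85.9 + 74.8) = 39.98 kΩ.
V_out = 28.0 × 39.98 / (3.70 + 39.98) = 28.0 × 39.98/43.68 = 25.6 V.
(Unloaded it would have been 26.8 V.)

V_out ≈ 25.6 V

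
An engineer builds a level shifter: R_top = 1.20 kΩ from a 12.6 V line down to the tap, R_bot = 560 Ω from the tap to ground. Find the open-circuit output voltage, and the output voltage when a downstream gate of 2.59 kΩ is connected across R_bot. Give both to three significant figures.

Unloaded: 4.01 V; loaded: 3.49 V

Open-circuit: V = 12.6 × 560/(1200 + 560) = 4.01 V.
With the load, R_bot becomes R_bot‖R_L = 460.4 Ω, so V = 12.6 × 460.4/1660 = 3.49 V.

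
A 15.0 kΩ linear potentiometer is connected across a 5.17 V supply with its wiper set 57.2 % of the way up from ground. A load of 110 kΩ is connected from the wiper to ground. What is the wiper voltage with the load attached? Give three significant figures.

The wiper splits the pot into (1−α)R = 6.420 kΩ above and αR = 8.580 kΩ below.
Lower section ‖ load = 7.959 kΩ.
V_wiper = 5.17 × 7.959/(6.420 + 7.959) = 2.86 V.

V ≈ 2.86 V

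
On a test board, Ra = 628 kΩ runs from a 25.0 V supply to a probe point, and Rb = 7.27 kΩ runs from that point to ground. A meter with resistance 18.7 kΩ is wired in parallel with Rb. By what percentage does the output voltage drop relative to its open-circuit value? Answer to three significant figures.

The divider's output (Thévenin) resistance is Ra‖Rb = 7.187 kΩ.
Fractional drop under load = R_th/(R_th + R_L) = 7.187 / (7.187 + 18.7) = 0.2776.
So the output falls by 27.8 %.

27.8 %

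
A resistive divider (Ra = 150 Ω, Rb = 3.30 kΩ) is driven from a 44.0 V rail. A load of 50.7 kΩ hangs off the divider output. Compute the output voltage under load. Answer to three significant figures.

V_out ≈ 42.0 V

The load sits in parallel with Rb: Rb‖R_L = (3300 × 50700) / (3300 + 50700) = 3098 Ω.
V_out = 44.0 × 3098 / (150 + 3098) = 44.0 × 3098/3248 = 42.0 V.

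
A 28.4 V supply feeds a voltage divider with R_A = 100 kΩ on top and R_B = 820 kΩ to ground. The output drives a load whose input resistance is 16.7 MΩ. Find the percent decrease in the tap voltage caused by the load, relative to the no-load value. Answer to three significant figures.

The divider's output (Thévenin) resistance is R_A‖R_B = 89.13 kΩ.
Fractional drop under load = R_th/(R_th + R_L) = 89.13 / (89.13 + 16700) = 0.005309.
So the output falls by 0.531 %.

0.531 %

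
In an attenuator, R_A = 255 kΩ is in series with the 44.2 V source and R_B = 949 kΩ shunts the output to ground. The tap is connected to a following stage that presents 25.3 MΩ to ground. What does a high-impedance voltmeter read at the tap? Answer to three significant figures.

V_out ≈ 34.6 V

The load sits in parallel with R_B: R_B‖R_L = (949 × 25300) / (949 + 25300) = 914.7 kΩ.
V_out = 44.2 × 914.7 / (255 + 914.7) = 44.2 × 914.7/1170 = 34.6 V.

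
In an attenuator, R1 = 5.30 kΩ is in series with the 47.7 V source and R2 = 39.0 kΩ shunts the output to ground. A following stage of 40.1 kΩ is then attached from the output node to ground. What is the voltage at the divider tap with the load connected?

The load sits in parallel with R2: R2‖R_L = (39.0 × 40.1) / (39.0 + 40.1) = 19.77 kΩ.
V_out = 47.7 × 19.77 / (5.30 + 19.77) = 47.7 × 19.77/25.07 = 37.6 V.
(Unloaded it would have been 42.0 V.)

V_out ≈ 37.6 V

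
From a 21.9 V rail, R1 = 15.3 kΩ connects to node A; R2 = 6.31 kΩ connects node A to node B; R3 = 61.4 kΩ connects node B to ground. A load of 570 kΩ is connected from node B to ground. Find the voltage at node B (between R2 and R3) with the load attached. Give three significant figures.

At node B, R3 is in parallel with the load: R3‖R_L = 55.43 kΩ.
Below node A the resistance is R2 + (R3‖R_L) = 61.74 kΩ, so V_A = 21.9 × 61.74/77.04 = 17.55 V.
Then V_B = V_A × (R3‖R_L)/(R2 + R3‖R_L) = 17.55 × 55.43/61.74 = 15.8 V.

V ≈ 15.8 V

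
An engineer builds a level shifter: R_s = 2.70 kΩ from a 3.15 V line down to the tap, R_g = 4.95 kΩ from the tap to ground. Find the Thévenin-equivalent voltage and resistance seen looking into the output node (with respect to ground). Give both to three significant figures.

V_th = 2.04 V, R_th = 1.75 kΩ

V_th is the open-circuit tap voltage: 3.15 × 4.95/(2.70 + 4.95) = 2.04 V.
With the supply zeroed, R_s and R_g appear in parallel from the tap: R_th = R_s‖R_g = (2.70 × 4.95)/7.650 = 1.75 kΩ.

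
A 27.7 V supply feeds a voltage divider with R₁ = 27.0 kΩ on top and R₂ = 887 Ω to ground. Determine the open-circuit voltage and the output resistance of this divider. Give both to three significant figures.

V_th is the open-circuit tap voltage: 27.7 × 887/(27000 + 887) = 0.881 V.
With the supply zeroed, R₁ and R₂ appear in parallel from the tap: R_th = R₁‖R₂ = (27000 × 887)/27890 = 859 Ω.

V_th = 0.881 V, R_th = 859 Ω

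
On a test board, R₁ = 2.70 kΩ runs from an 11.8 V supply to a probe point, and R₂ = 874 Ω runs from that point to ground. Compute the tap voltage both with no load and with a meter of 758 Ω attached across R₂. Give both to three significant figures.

Unloaded: 2.89 V; loaded: 1.54 V

Open-circuit: V = 11.8 × 874/(2700 + 874) = 2.89 V.
With the load, R₂ becomes R₂‖R_L = 405.9 Ω, so V = 11.8 × 405.9/3106 = 1.54 V.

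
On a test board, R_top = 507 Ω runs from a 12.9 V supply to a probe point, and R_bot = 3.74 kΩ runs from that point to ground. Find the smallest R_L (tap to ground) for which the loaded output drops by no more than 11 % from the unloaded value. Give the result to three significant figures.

Output resistance R_th = R_top‖R_bot = (507 × 3740)/4247 = 446.5 Ω.
The fractional drop is R_th/(R_th + R_L); requiring this ≤ 0.110 gives R_L ≥ R_th(1/0.110 − 1) = 446.5 × 8.091 = 3.61 kΩ.

R_L(min) ≈ 3.61 kΩ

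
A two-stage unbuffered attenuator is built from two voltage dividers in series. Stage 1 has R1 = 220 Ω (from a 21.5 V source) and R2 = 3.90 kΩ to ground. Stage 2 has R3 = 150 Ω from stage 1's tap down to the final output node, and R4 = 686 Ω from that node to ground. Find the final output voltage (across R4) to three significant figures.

Stage 2 presents R3+R4 = 836.0 Ω as a load on stage 1's tap.
Stage 1's lower leg becomes R2‖(R3+R4) = 688.4 Ω, so V_mid = 21.5 × 688.4/908.4 = 16.29 V.
Stage 2 is itself unloaded: V_out = V_mid × R4/(R3+R4) = 16.29 × 686/836.0 = 13.4 V.

V_out ≈ 13.4 V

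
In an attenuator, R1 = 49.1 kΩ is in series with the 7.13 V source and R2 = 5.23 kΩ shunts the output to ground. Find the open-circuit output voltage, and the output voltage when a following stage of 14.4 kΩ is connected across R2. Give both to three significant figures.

Unloaded: 0.686 V; loaded: 0.517 V

Open-circuit: V = 7.13 × 5.23/(49.1 + 5.23) = 0.686 V.
With the load, R2 becomes R2‖R_L = 3.837 kΩ, so V = 7.13 × 3.837/52.94 = 0.517 V.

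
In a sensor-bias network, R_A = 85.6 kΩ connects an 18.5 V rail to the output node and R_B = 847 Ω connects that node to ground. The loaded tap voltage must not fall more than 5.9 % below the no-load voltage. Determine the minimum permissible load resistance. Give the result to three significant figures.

R_L(min) ≈ 13.4 kΩ

Output resistance R_th = R_A‖R_B = (85600 × 847)/86450 = 838.7 Ω.
The fractional drop is R_th/(R_th + R_L); requiring this ≤ 0.0590 gives R_L ≥ R_th(1/0.0590 − 1) = 838.7 × 15.95 = 13.4 kΩ.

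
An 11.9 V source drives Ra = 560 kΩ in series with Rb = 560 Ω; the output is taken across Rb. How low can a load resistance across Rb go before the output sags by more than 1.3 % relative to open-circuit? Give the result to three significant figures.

R_L(min) ≈ 42.5 kΩ

Output resistance R_th = Ra‖Rb = (560000 × 560)/560600 = 559.4 Ω.
The fractional drop is R_th/(R_th + R_L); requiring this ≤ 0.0130 gives R_L ≥ R_th(1/0.0130 − 1) = 559.4 × 75.92 = 42.5 kΩ.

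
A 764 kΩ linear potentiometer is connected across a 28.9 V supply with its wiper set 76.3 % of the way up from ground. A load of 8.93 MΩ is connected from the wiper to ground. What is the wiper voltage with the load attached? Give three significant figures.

The wiper splits the pot into (1−α)R = 181.1 kΩ above and αR = 582.9 kΩ below.
Lower section ‖ load = 547.2 kΩ.
V_wiper = 28.9 × 547.2/(181.1 + 547.2) = 21.7 V.

V ≈ 21.7 V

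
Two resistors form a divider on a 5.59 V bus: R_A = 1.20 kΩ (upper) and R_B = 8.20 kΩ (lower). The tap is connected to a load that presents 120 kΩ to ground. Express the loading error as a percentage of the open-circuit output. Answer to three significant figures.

0.865 %

The divider's output (Thévenin) resistance is R_A‖R_B = 1.047 kΩ.
Fractional drop under load = R_th/(R_th + R_L) = 1.047 / (1.047 + 120) = 0.008648.
So the output falls by 0.865 %.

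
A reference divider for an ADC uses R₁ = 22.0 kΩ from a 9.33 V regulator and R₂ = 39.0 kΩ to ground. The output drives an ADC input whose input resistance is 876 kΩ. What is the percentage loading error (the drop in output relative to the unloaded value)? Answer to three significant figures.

1.58 %

The divider's output (Thévenin) resistance is R₁‖R₂ = 14.07 kΩ.
Fractional drop under load = R_th/(R_th + R_L) = 14.07 / (14.07 + 876) = 0.01580.
So the output falls by 1.58 %.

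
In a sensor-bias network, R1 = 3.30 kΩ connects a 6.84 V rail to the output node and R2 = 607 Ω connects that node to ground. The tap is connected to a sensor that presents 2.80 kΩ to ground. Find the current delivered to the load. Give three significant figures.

R2‖R_L = 498.9 Ω; V_out = 6.84 × 498.9/3799 = 0.8982 V.
I_L = V_out / R_L = 0.8982 / 2.80 kΩ = 0.321 mA.

I_L ≈ 0.321 mA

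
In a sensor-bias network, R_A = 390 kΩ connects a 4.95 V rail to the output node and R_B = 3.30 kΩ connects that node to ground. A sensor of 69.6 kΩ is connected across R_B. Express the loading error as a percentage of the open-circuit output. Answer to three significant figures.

The divider's output (Thévenin) resistance is R_A‖R_B = 3.272 kΩ.
Fractional drop under load = R_th/(R_th + R_L) = 3.272 / (3.272 + 69.6) = 0.04490.
So the output falls by 4.49 %.

4.49 %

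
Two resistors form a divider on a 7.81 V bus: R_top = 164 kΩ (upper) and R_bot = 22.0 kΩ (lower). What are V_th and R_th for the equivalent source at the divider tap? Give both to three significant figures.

V_th is the open-circuit tap voltage: 7.81 × 22.0/(164 + 22.0) = 0.924 V.
With the supply zeroed, R_top and R_bot appear in parallel from the tap: R_th = R_top‖R_bot = (164 × 22.0)/186.0 = 19.4 kΩ.

V_th = 0.924 V, R_th = 19.4 kΩ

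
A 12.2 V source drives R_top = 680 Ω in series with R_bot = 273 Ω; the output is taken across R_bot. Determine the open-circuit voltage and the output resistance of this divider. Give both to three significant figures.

V_th is the open-circuit tap voltage: 12.2 × 273/(680 + 273) = 3.49 V.
With the supply zeroed, R_top and R_bot appear in parallel from the tap: R_th = R_top‖R_bot = (680 × 273)/953.0 = 195 Ω.

V_th = 3.49 V, R_th = 195 Ω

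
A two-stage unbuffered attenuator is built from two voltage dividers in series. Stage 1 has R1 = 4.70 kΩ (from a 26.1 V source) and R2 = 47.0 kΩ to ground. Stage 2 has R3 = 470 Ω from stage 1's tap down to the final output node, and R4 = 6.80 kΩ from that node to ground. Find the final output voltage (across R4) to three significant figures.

Stage 2 presents R3+R4 = 7270 Ω as a load on stage 1's tap.
Stage 1's lower leg becomes R2‖(R3+R4) = 6296 Ω, so V_mid = 26.1 × 6296/11000 = 14.94 V.
Stage 2 is itself unloaded: V_out = V_mid × R4/(R3+R4) = 14.94 × 6800/7270 = 14.0 V.

V_out ≈ 14.0 V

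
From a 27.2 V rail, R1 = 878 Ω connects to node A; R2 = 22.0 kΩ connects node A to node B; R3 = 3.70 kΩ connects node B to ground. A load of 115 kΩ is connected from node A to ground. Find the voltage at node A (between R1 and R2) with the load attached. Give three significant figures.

V ≈ 26.1 V

Below node A the series string R2+R3 = 25700 Ω sits in parallel with the 115000 Ω load: 21010 Ω.
V_A = 27.2 × 21010/(878 + 21010) = 26.1 V.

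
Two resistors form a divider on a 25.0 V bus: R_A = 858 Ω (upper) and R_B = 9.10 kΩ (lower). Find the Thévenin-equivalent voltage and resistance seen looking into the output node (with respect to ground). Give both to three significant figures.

V_th is the open-circuit tap voltage: 25.0 × 9100/(858 + 9100) = 22.8 V.
With the supply zeroed, R_A and R_B appear in parallel from the tap: R_th = R_A‖R_B = (858 × 9100)/9958 = 784 Ω.

V_th = 22.8 V, R_th = 784 Ω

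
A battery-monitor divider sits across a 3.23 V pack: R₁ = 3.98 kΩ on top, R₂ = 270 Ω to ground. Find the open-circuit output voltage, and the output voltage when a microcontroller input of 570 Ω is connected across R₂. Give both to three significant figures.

Open-circuit: V = 3.23 × 270/(3980 + 270) = 0.205 V.
With the load, R₂ becomes R₂‖R_L = 183.2 Ω, so V = 3.23 × 183.2/4163 = 0.142 V.

Unloaded: 0.205 V; loaded: 0.142 V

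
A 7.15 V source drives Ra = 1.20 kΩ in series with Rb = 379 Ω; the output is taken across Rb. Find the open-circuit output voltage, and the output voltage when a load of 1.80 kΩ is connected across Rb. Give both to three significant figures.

Open-circuit: V = 7.15 × 379/(1200 + 379) = 1.72 V.
With the load, Rb becomes Rb‖R_L = 313.1 Ω, so V = 7.15 × 313.1/1513 = 1.48 V.

Unloaded: 1.72 V; loaded: 1.48 V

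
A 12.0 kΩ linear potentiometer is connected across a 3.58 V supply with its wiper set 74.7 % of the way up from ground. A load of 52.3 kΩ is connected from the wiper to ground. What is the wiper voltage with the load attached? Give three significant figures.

V ≈ 2.56 V

The wiper splits the pot into (1−α)R = 3.036 kΩ above and αR = 8.964 kΩ below.
Lower section ‖ load = 7.652 kΩ.
V_wiper = 3.58 × 7.652/(3.036 + 7.652) = 2.56 V.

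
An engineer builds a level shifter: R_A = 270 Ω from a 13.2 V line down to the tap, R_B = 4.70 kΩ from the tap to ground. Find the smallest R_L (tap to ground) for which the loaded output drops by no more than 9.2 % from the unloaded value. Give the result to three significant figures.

Output resistance R_th = R_A‖R_B = (270 × 4700)/4970 = 255.3 Ω.
The fractional drop is R_th/(R_th + R_L); requiring this ≤ 0.0920 gives R_L ≥ R_th(1/0.0920 − 1) = 255.3 × 9.870 = 2.52 kΩ.

R_L(min) ≈ 2.52 kΩ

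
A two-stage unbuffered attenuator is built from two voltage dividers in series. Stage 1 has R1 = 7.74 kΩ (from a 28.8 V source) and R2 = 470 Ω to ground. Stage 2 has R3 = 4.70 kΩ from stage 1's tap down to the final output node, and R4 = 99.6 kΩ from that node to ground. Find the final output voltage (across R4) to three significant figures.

Stage 2 presents R3+R4 = 104300 Ω as a load on stage 1's tap.
Stage 1's lower leg becomes R2‖(R3+R4) = 467.9 Ω, so V_mid = 28.8 × 467.9/8208 = 1.642 V.
Stage 2 is itself unloaded: V_out = V_mid × R4/(R3+R4) = 1.642 × 99600/104300 = 1.57 V.

V_out ≈ 1.57 V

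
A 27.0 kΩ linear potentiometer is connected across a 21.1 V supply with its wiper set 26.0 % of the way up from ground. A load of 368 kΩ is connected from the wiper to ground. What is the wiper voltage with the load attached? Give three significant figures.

V ≈ 5.41 V

The wiper splits the pot into (1−α)R = 19.98 kΩ above and αR = 7.020 kΩ below.
Lower section ‖ load = 6.889 kΩ.
V_wiper = 21.1 × 6.889/(19.98 + 6.889) = 5.41 V.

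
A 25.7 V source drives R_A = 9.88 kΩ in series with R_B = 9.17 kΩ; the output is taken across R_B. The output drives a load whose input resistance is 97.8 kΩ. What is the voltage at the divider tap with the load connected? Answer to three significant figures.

V_out ≈ 11.8 V

The load sits in parallel with R_B: R_B‖R_L = (9.17 × 97.8) / (9.17 + 97.8) = 8.384 kΩ.
V_out = 25.7 × 8.384 / (9.88 + 8.384) = 25.7 × 8.384/18.26 = 11.8 V.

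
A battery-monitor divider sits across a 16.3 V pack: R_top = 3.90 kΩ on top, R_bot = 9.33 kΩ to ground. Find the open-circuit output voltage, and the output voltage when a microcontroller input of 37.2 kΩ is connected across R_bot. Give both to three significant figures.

Open-circuit: V = 16.3 × 9.33/(3.90 + 9.33) = 11.5 V.
With the load, R_bot becomes R_bot‖R_L = 7.459 kΩ, so V = 16.3 × 7.459/11.36 = 10.7 V.

Unloaded: 11.5 V; loaded: 10.7 V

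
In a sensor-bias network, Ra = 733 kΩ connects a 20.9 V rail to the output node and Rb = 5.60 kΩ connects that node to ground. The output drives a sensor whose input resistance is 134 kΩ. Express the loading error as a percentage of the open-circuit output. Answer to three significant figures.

3.98 %

The divider's output (Thévenin) resistance is Ra‖Rb = 5.558 kΩ.
Fractional drop under load = R_th/(R_th + R_L) = 5.558 / (5.558 + 134) = 0.03982.
So the output falls by 3.98 %.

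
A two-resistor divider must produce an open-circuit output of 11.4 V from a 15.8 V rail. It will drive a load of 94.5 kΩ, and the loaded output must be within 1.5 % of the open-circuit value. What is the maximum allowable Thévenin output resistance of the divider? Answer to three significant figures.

Loading drop = R_th/(R_th + R_L) ≤ 0.0150, so R_th ≤ R_L · ε/(1−ε) = 94.5 kΩ × 0.0150/0.9850 = 1.44 kΩ.

R_th ≤ 1.44 kΩ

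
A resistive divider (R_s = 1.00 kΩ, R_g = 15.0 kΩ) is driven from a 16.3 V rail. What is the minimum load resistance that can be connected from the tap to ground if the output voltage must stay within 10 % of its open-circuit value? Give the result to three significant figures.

Output resistance R_th = R_s‖R_g = (1000 × 15000)/16000 = 937.5 Ω.
The fractional drop is R_th/(R_th + R_L); requiring this ≤ 0.100 gives R_L ≥ R_th(1/0.100 − 1) = 937.5 × 9.000 = 8.44 kΩ.

R_L(min) ≈ 8.44 kΩ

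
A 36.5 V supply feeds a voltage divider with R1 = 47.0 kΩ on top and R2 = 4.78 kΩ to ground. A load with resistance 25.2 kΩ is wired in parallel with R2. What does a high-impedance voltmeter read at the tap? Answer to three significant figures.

The load sits in parallel with R2: R2‖R_L = (4.78 × 25.2) / (4.78 + 25.2) = 4.018 kΩ.
V_out = 36.5 × 4.018 / (47.0 + 4.018) = 36.5 × 4.018/51.02 = 2.87 V.

V_out ≈ 2.87 V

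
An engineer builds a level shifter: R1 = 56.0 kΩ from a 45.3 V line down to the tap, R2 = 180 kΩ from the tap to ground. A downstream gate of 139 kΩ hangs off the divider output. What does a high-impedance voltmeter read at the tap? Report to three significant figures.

V_out ≈ 26.4 V

The load sits in parallel with R2: R2‖R_L = (180 × 139) / (180 + 139) = 78.43 kΩ.
V_out = 45.3 × 78.43 / (56.0 + 78.43) = 45.3 × 78.43/134.4 = 26.4 V.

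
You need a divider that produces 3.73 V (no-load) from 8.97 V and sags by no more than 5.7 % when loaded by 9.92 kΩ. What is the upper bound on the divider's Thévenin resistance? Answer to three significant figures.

Loading drop = R_th/(R_th + R_L) ≤ 0.0570, so R_th ≤ R_L · ε/(1−ε) = 9.92 kΩ × 0.0570/0.9430 = 600 Ω.
(Any R1, R2 with R2/(R1+R2) = 0.416 and R1‖R2 ≤ 600 Ω will meet the spec.)

R_th ≤ 600 Ω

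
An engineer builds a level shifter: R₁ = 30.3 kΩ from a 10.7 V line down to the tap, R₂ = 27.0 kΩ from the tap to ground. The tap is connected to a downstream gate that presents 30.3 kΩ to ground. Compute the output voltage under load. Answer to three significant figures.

The load sits in parallel with R₂: R₂‖R_L = (27.0 × 30.3) / (27.0 + 30.3) = 14.28 kΩ.
V_out = 10.7 × 14.28 / (30.3 + 14.28) = 10.7 × 14.28/44.58 = 3.43 V.
(Unloaded it would have been 5.04 V.)

V_out ≈ 3.43 V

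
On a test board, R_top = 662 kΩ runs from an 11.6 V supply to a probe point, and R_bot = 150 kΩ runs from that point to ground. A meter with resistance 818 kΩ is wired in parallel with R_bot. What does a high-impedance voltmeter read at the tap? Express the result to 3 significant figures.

The load sits in parallel with R_bot: R_bot‖R_L = (150 × 818) / (150 + 818) = 126.8 kΩ.
V_out = 11.6 × 126.8 / (662 + 126.8) = 11.6 × 126.8/788.8 = 1.86 V.

V_out ≈ 1.86 V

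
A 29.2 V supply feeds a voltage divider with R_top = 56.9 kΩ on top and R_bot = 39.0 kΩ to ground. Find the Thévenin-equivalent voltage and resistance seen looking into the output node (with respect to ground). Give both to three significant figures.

V_th is the open-circuit tap voltage: 29.2 × 39.0/(56.9 + 39.0) = 11.9 V.
With the supply zeroed, R_top and R_bot appear in parallel from the tap: R_th = R_top‖R_bot = (56.9 × 39.0)/95.90 = 23.1 kΩ.

V_th = 11.9 V, R_th = 23.1 kΩ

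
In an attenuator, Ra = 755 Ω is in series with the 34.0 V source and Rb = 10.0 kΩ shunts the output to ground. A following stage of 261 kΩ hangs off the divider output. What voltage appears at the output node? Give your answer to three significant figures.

V_out ≈ 31.5 V

The load sits in parallel with Rb: Rb‖R_L = (10000 × 261000) / (10000 + 261000) = 9631 Ω.
V_out = 34.0 × 9631 / (755 + 9631) = 34.0 × 9631/10390 = 31.5 V.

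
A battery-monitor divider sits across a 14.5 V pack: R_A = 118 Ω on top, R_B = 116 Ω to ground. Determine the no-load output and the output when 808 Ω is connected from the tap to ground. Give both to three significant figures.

Open-circuit: V = 14.5 × 116/(118 + 116) = 7.19 V.
With the load, R_B becomes R_B‖R_L = 101.4 Ω, so V = 14.5 × 101.4/219.4 = 6.70 V.

Unloaded: 7.19 V; loaded: 6.70 V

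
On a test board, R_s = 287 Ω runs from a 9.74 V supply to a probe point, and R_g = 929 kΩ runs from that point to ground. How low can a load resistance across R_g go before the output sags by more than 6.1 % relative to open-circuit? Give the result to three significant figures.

Output resistance R_th = R_s‖R_g = (287 × 929000)/929300 = 286.9 Ω.
The fractional drop is R_th/(R_th + R_L); requiring this ≤ 0.0610 gives R_L ≥ R_th(1/0.0610 − 1) = 286.9 × 15.39 = 4.42 kΩ.

R_L(min) ≈ 4.42 kΩ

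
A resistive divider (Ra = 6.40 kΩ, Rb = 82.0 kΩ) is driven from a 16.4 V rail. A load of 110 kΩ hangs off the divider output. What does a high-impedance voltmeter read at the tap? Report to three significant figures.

The load sits in parallel with Rb: Rb‖R_L = (82.0 × 110) / (82.0 + 110) = 46.98 kΩ.
V_out = 16.4 × 46.98 / (6.40 + 46.98) = 16.4 × 46.98/53.38 = 14.4 V.

V_out ≈ 14.4 V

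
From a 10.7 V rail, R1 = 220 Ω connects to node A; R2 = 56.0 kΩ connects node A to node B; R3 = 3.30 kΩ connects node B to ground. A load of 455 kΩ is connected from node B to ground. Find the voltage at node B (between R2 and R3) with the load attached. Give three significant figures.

V ≈ 0.589 V

At node B, R3 is in parallel with the load: R3‖R_L = 3276 Ω.
Below node A the resistance is R2 + (R3‖R_L) = 59280 Ω, so V_A = 10.7 × 59280/59500 = 10.66 V.
Then V_B = V_A × (R3‖R_L)/(R2 + R3‖R_L) = 10.66 × 3276/59280 = 0.589 V.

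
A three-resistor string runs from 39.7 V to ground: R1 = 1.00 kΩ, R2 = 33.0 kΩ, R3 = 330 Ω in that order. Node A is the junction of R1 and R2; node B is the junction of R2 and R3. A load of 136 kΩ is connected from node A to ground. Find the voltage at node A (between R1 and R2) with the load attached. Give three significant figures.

V ≈ 38.3 V

Below node A the series string R2+R3 = 33330 Ω sits in parallel with the 136000 Ω load: 26770 Ω.
V_A = 39.7 × 26770/(1000 + 26770) = 38.3 V.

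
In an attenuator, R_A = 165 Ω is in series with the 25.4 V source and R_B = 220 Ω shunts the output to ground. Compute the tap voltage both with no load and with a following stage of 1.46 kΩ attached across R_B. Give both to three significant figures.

Unloaded: 14.5 V; loaded: 13.6 V

Open-circuit: V = 25.4 × 220/(165 + 220) = 14.5 V.
With the load, R_B becomes R_B‖R_L = 191.2 Ω, so V = 25.4 × 191.2/356.2 = 13.6 V.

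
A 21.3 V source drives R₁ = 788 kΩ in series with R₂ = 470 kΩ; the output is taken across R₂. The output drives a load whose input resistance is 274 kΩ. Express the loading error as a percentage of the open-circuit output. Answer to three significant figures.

The divider's output (Thévenin) resistance is R₁‖R₂ = 294.4 kΩ.
Fractional drop under load = R_th/(R_th + R_L) = 294.4 / (294.4 + 274) = 0.5179.
So the output falls by 51.8 %.

51.8 %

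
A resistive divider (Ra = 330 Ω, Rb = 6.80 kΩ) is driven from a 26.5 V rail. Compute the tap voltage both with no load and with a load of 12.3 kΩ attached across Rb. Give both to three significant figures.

Unloaded: 25.3 V; loaded: 24.6 V

Open-circuit: V = 26.5 × 6800/(330 + 6800) = 25.3 V.
With the load, Rb becomes Rb‖R_L = 4379 Ω, so V = 26.5 × 4379/4709 = 24.6 V.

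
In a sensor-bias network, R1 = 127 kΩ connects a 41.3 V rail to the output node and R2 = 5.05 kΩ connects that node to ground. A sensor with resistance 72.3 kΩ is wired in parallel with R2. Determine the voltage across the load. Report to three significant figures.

V_out ≈ 1.48 V

The load sits in parallel with R2: R2‖R_L = (5.05 × 72.3) / (5.05 + 72.3) = 4.720 kΩ.
V_out = 41.3 × 4.720 / (127 + 4.720) = 41.3 × 4.720/131.7 = 1.48 V.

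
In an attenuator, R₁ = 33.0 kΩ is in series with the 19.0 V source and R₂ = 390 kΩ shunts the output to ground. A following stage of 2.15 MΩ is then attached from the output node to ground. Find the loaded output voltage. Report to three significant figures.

V_out ≈ 17.3 V

The load sits in parallel with R₂: R₂‖R_L = (390 × 2150) / (390 + 2150) = 330.1 kΩ.
V_out = 19.0 × 330.1 / (33.0 + 330.1) = 19.0 × 330.1/363.1 = 17.3 V.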